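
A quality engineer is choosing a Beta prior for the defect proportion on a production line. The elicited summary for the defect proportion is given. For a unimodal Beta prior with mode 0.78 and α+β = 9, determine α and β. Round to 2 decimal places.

Mode = (α−1)/(κ−2) with κ = α+β, so α−1 = 0.78·7 = 5.46.
α = 6.46; β = κ − α = 2.54.

α = 6.46, β = 2.54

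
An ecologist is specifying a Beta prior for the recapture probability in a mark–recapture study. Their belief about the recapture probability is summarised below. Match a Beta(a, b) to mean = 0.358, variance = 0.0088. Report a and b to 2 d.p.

Write ν = a+b; then a = μν and Var = μ(1−μ)/(ν+1).
ν = μ(1−μ)/Var − 1 = 0.229836/0.0088 − 1 = 25.1177.
a = 0.358·25.1177 = 8.99, b = 0.642·25.1177 = 16.13.

a = 8.99, b = 16.13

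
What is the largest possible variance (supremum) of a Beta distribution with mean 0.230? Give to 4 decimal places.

0.1771

For fixed mean μ the Beta variance is μ(1−μ)/(α+β+1), increasing as α+β decreases.
Its least upper bound (not attained) is μ(1−μ) = 0.230·0.770 = 0.1771.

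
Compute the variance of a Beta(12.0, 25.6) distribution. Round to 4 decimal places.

0.0056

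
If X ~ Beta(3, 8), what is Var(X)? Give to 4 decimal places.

Var = αβ/[(α+β)²(α+β+1)] = (3×8)/(11²×12) = 24/1452 = 0.0165.

0.0165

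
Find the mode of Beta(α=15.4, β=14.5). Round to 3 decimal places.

With α,β > 1, mode = (α−1)/(α+β−2) = 14.4/27.9 = 0.516.

0.516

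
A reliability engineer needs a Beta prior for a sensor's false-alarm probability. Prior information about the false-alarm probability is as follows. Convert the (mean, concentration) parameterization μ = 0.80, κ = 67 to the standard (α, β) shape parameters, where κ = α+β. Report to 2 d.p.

α = μκ = 0.80×67 = 53.60 and β = (1−μ)κ = 0.20×67 = 13.40.

α = 53.60, β = 13.40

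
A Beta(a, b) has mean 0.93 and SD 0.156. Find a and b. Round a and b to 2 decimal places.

a = 1.56, b = 0.12

Variance = 0.156² = 0.024336. The moment-matching identity a+b = μ(1−μ)/Var − 1 gives
a+b = 0.0651/0.024336 − 1 = 1.6750, so a = μ·1.6750 = 1.56 and b = (1−μ)·1.6750 = 0.12.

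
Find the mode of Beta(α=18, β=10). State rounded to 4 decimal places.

0.6538

With α,β > 1, mode = (α−1)/(α+β−2) = 17/26 = 0.6538.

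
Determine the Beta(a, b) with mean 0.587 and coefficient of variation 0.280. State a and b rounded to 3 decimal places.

Var = (CV·μ)² = (0.280×0.587)² = 0.027014.
a+b = μ(1−μ)/Var − 1 = 0.242431/0.027014 − 1 = 7.9742.
Thus a = 0.587·7.9742 = 4.681 and b = 0.413·7.9742 = 3.293.

a = 4.681, b = 3.293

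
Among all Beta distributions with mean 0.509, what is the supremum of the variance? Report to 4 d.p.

Var = μ(1−μ)/(α+β+1), which approaches μ(1−μ) as α+β → 0.
So the supremum is μ(1−μ) = 0.509×0.491 = 0.2499.

0.2499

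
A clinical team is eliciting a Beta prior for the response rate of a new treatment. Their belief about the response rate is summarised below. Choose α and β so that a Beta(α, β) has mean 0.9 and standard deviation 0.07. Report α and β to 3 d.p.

First σ² = 0.0049. Setting α = μn, β = (1−μ)n with n = α+β,
μ(1−μ)/(n+1) = 0.0049 ⇒ n+1 = 0.09/0.0049 = 18.3673 ⇒ n = 17.3673.
Hence α = 0.9×17.3673 = 15.631, β = 0.1×17.3673 = 1.737.

α = 15.631, β = 1.737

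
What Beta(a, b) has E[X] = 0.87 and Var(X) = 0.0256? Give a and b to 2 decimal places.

a = 2.97, b = 0.44

By moment matching, a+b = μ(1−μ)/σ² − 1 = (0.87·0.13)/0.0256 − 1 = 4.4180 − 1 = 3.4180.
Since a/(a+b) = μ, a = 0.87·3.4180 = 2.97 and b = 0.13·3.4180 = 0.44.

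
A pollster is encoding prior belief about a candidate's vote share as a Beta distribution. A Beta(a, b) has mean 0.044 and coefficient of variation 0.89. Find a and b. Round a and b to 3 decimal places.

a = 1.163, b = 25.267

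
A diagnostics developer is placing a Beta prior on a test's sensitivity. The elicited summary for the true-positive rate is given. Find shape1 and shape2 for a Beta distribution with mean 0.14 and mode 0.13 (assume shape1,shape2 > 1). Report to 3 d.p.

shape1 = 10.360, shape2 = 63.640

With s = shape1+shape2: μ = shape1/s and mode = (shape1−1)/(s−2). Eliminating shape1 = μs,
μs − 1 = m(s−2) ⇒ s(μ−m) = 1−2m ⇒ s = 0.74/0.01 = 74.0000.
So shape1 = μs = 10.360, shape2 = (1−μ)s = 63.640.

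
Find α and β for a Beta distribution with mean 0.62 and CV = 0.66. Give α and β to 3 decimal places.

α = 0.252, β = 0.155

σ = CV·μ = 0.66×0.62 = 0.40920, so σ² = 0.167445.
s+1 = μ(1−μ)/σ² = 0.2356/0.167445 = 1.4070, so s = α+β = 0.4070.
α = μs = 0.252, β = (1−μ)s = 0.155.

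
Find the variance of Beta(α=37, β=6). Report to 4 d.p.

0.0027

Var = αβ/[(α+β)²(α+β+1)] = (37×6)/(43²×44) = 222/81356 = 0.0027.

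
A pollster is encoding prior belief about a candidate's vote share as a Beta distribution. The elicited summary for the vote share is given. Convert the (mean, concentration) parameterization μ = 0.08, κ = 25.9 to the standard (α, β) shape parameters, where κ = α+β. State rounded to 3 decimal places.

Split κ in proportion μ : (1−μ): α = 0.08·25.9 = 2.072, β = 25.9 − 2.072 = 23.828.

α = 2.072, β = 23.828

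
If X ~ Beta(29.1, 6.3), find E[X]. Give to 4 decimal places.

0.8220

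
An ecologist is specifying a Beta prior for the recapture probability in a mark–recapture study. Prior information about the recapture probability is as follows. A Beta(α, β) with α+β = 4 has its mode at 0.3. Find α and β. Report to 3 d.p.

Mode = (α−1)/(κ−2) with κ = α+β, so α−1 = 0.3·2 = 0.600.
α = 1.600; β = κ − α = 2.400.

α = 1.600, β = 2.400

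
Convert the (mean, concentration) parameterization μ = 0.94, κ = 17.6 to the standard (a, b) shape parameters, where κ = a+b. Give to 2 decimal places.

Split κ in proportion μ : (1−μ): a = 0.94·17.6 = 16.54, b = 17.6 − 16.54 = 1.06.

a = 16.54, b = 1.06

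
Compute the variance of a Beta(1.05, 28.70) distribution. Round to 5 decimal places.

0.00111

Var = αβ/[(α+β)²(α+β+1)] = (1.05×28.70)/(29.75²×30.75) = 30.1350/27215.671875 = 0.00111.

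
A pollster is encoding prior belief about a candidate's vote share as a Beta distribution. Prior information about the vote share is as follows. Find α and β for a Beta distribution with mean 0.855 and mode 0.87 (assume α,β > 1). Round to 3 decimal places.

Let s = α+β. Mean gives α = μs = 0.855s; mode gives (α−1)/(s−2) = 0.87.
Substituting: 0.855s − 1 = 0.87(s−2) = 0.87s − 1.74, so -0.015s = -0.74 and s = 49.3333.
Then α = 0.855×49.3333 = 42.180 and β = s−α = 7.153.

α = 42.180, β = 7.153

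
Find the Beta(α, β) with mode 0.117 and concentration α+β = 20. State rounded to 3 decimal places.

Since the density peak of Beta(α,β) is at (α−1)/(α+β−2),
α = 1 + 0.117(20−2) = 3.106 and β = 20 − 3.106 = 16.894.

α = 3.106, β = 16.894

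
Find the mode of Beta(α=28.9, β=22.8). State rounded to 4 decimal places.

The density x^(α−1)(1−x)^(β−1) is maximised at (α−1)/(α+β−2) = 27.9/49.7 = 0.5614.

0.5614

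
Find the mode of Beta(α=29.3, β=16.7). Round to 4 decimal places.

0.6432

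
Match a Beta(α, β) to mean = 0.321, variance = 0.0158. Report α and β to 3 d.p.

α = 4.107, β = 8.688

By moment matching, α+β = μ(1−μ)/σ² − 1 = (0.321·0.679)/0.0158 − 1 = 13.7949 − 1 = 12.7949.
Since α/(α+β) = μ, α = 0.321·12.7949 = 4.107 and β = 0.679·12.7949 = 8.688.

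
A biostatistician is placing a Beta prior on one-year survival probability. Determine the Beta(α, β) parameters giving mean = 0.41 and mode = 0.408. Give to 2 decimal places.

Let s = α+β. Mean gives α = μs = 0.41s; mode gives (α−1)/(s−2) = 0.408.
Substituting: 0.41s − 1 = 0.408(s−2) = 0.408s − 0.816, so 0.002s = 0.184 and s = 92.0000.
Then α = 0.41×92.0000 = 37.72 and β = s−α = 54.28.

α = 37.72, β = 54.28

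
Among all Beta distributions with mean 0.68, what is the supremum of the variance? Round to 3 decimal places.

0.218

For fixed mean μ the Beta variance is μ(1−μ)/(α+β+1), increasing as α+β decreases.
Its least upper bound (not attained) is μ(1−μ) = 0.68·0.32 = 0.218.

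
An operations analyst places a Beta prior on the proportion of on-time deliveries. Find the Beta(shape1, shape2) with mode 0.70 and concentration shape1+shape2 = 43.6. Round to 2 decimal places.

Since the density peak of Beta(shape1,shape2) is at (shape1−1)/(shape1+shape2−2),
shape1 = 1 + 0.70(43.6−2) = 30.12 and shape2 = 43.6 − 30.12 = 13.48.

shape1 = 30.12, shape2 = 13.48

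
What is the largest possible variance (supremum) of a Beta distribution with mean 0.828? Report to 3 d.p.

For fixed mean μ the Beta variance is μ(1−μ)/(α+β+1), increasing as α+β decreases.
Its least upper bound (not attained) is μ(1−μ) = 0.828·0.172 = 0.142.

0.142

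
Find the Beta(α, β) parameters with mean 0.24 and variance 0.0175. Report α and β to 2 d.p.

Let s = α+β. The Beta variance is μ(1−μ)/(s+1).
So s+1 = μ(1−μ)/σ² = (0.24×0.76)/0.0175 = 0.1824/0.0175 = 10.4229, giving s = 9.4229.
Then α = μs = 0.24×9.4229 = 2.26 and β = (1−μ)s = 0.76×9.4229 = 7.16.

α = 2.26, β = 7.16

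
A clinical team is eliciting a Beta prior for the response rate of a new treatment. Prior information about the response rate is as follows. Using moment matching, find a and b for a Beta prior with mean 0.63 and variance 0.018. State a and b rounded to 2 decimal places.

Write ν = a+b; then a = μν and Var = μ(1−μ)/(ν+1).
ν = μ(1−μ)/Var − 1 = 0.2331/0.018 − 1 = 11.9500.
a = 0.63·11.9500 = 7.53, b = 0.37·11.9500 = 4.42.

a = 7.53, b = 4.42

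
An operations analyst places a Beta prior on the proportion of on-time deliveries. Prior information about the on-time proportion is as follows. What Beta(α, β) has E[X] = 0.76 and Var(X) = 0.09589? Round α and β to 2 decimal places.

α = 0.69, β = 0.22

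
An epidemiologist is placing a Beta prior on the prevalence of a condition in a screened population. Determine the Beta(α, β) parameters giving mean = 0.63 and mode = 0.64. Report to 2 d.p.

Let s = α+β. Mean gives α = μs = 0.63s; mode gives (α−1)/(s−2) = 0.64.
Substituting: 0.63s − 1 = 0.64(s−2) = 0.64s − 1.28, so -0.01s = -0.28 and s = 28.0000.
Then α = 0.63×28.0000 = 17.64 and β = s−α = 10.36.

α = 17.64, β = 10.36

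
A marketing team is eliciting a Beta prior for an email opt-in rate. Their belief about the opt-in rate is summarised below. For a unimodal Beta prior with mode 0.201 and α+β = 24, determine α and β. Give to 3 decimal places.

α = 5.422, β = 18.578

For α,β>1 the mode is (α−1)/(α+β−2), so α = mode·(κ−2)+1 = 0.201×22+1 = 5.422.
And β = (1−mode)·(κ−2)+1 = 0.799×22+1 = 18.578.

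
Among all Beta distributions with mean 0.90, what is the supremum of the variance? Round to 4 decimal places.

For fixed mean μ the Beta variance is μ(1−μ)/(α+β+1), increasing as α+β decreases.
Its least upper bound (not attained) is μ(1−μ) = 0.90·0.10 = 0.0900.

0.0900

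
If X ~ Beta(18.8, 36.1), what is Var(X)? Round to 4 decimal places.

0.0040

μ = 18.8/54.9 = 0.342441; Var = μ(1−μ)/(α+β+1) = 0.2251751/55.9 = 0.0040.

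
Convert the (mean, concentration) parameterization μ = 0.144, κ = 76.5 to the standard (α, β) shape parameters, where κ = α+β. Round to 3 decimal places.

Split κ in proportion μ : (1−μ): α = 0.144·76.5 = 11.016, β = 76.5 − 11.016 = 65.484.

α = 11.016, β = 65.484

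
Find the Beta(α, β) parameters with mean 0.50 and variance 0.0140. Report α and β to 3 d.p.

α = 8.429, β = 8.429

Let s = α+β. The Beta variance is μ(1−μ)/(s+1).
So s+1 = μ(1−μ)/σ² = (0.50×0.50)/0.0140 = 0.2500/0.0140 = 17.8571, giving s = 16.8571.
Then α = μs = 0.50×16.8571 = 8.429 and β = (1−μ)s = 0.50×16.8571 = 8.429.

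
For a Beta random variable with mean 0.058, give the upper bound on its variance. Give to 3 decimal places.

For fixed mean μ the Beta variance is μ(1−μ)/(α+β+1), increasing as α+β decreases.
Its least upper bound (not attained) is μ(1−μ) = 0.058·0.942 = 0.055.

0.055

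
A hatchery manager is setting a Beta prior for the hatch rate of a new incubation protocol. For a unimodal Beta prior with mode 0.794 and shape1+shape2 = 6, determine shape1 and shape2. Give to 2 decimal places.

Since the density peak of Beta(shape1,shape2) is at (shape1−1)/(shape1+shape2−2),
shape1 = 1 + 0.794(6−2) = 4.18 and shape2 = 6 − 4.18 = 1.82.

shape1 = 4.18, shape2 = 1.82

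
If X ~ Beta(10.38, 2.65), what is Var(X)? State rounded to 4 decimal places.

0.0115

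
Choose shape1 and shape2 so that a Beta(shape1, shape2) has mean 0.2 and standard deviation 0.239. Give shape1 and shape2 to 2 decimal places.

shape1 = 0.36, shape2 = 1.44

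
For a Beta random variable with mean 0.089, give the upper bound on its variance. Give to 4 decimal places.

0.0811

For fixed mean μ the Beta variance is μ(1−μ)/(α+β+1), increasing as α+β decreases.
Its least upper bound (not attained) is μ(1−μ) = 0.089·0.911 = 0.0811.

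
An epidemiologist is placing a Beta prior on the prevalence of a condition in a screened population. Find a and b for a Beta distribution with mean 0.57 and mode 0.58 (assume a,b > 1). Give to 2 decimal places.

a = 9.12, b = 6.88

Let s = a+b. Mean gives a = μs = 0.57s; mode gives (a−1)/(s−2) = 0.58.
Substituting: 0.57s − 1 = 0.58(s−2) = 0.58s − 1.16, so -0.01s = -0.16 and s = 16.0000.
Then a = 0.57×16.0000 = 9.12 and b = s−a = 6.88.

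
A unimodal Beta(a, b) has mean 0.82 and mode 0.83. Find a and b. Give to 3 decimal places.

a = 54.120, b = 11.880

With s = a+b: μ = a/s and mode = (a−1)/(s−2). Eliminating a = μs,
μs − 1 = m(s−2) ⇒ s(μ−m) = 1−2m ⇒ s = -0.66/-0.01 = 66.0000.
So a = μs = 54.120, b = (1−μ)s = 11.880.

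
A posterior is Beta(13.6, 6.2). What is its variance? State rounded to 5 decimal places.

μ = 13.6/19.8 = 0.686869; Var = μ(1−μ)/(α+β+1) = 0.2150801/20.8 = 0.01034.

0.01034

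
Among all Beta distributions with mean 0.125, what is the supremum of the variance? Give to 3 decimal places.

For fixed mean μ the Beta variance is μ(1−μ)/(α+β+1), increasing as α+β decreases.
Its least upper bound (not attained) is μ(1−μ) = 0.125·0.875 = 0.109.

0.109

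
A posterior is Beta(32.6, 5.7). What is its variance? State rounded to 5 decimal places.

μ = 32.6/38.3 = 0.851175; Var = μ(1−μ)/(α+β+1) = 0.1266762/39.3 = 0.00322.

0.00322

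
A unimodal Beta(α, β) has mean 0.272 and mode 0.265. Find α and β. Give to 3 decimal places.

α = 18.263, β = 48.880

Let s = α+β. Mean gives α = μs = 0.272s; mode gives (α−1)/(s−2) = 0.265.
Substituting: 0.272s − 1 = 0.265(s−2) = 0.265s − 0.530, so 0.007s = 0.470 and s = 67.1429.
Then α = 0.272×67.1429 = 18.263 and β = s−α = 48.880.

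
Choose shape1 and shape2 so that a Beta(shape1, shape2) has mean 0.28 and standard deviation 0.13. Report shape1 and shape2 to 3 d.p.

shape1 = 3.060, shape2 = 7.869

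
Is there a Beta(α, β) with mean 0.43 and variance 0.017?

Yes

For any Beta, Var(X) < E[X]·(1−E[X]).
Here μ(1−μ) = 0.43×0.57 = 0.2451, and 0.017 < 0.2451.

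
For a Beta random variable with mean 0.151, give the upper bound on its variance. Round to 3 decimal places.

Var = μ(1−μ)/(α+β+1), which approaches μ(1−μ) as α+β → 0.
So the supremum is μ(1−μ) = 0.151×0.849 = 0.128.

0.128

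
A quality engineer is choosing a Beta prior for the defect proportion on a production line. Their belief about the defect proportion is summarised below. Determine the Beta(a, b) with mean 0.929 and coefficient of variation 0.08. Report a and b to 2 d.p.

σ = CV·μ = 0.08×0.929 = 0.07432, so σ² = 0.005523.
s+1 = μ(1−μ)/σ² = 0.065959/0.005523 = 11.9416, so s = a+b = 10.9416.
a = μs = 10.16, b = (1−μ)s = 0.78.

a = 10.16, b = 0.78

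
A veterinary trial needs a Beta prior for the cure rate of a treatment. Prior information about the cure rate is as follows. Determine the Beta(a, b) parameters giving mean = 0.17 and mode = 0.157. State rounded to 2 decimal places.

a = 8.97, b = 43.80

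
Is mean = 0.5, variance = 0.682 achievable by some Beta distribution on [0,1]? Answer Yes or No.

No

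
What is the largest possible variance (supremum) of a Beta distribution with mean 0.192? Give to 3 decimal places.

For fixed mean μ the Beta variance is μ(1−μ)/(α+β+1), increasing as α+β decreases.
Its least upper bound (not attained) is μ(1−μ) = 0.192·0.808 = 0.155.

0.155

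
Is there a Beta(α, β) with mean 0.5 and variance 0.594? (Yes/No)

No

The Beta variance bound is σ² < μ(1−μ).
Here μ(1−μ) = 0.5×0.5 = 0.25, and 0.594 ≥ 0.25.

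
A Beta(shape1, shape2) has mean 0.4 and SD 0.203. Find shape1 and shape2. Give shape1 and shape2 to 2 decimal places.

shape1 = 1.93, shape2 = 2.89

Variance = 0.203² = 0.041209. The moment-matching identity shape1+shape2 = μ(1−μ)/Var − 1 gives
shape1+shape2 = 0.24/0.041209 − 1 = 4.8240, so shape1 = μ·4.8240 = 1.93 and shape2 = (1−μ)·4.8240 = 2.89.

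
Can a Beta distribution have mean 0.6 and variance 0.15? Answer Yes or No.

For any Beta, Var(X) < E[X]·(1−E[X]).
Here μ(1−μ) = 0.6×0.4 = 0.24, and 0.15 < 0.24.

Yes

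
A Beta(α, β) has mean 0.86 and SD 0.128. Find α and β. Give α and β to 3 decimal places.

α = 5.460, β = 0.889

Variance = 0.128² = 0.016384. The moment-matching identity α+β = μ(1−μ)/Var − 1 gives
α+β = 0.1204/0.016384 − 1 = 6.3486, so α = μ·6.3486 = 5.460 and β = (1−μ)·6.3486 = 0.889.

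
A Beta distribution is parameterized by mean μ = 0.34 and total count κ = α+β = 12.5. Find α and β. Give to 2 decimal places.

α = 4.25, β = 8.25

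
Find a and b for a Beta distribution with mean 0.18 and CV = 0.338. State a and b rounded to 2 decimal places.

a = 7.00, b = 31.88

Var = (CV·μ)² = (0.338×0.18)² = 0.003702.
a+b = μ(1−μ)/Var − 1 = 0.1476/0.003702 − 1 = 38.8757.
Thus a = 0.18·38.8757 = 7.00 and b = 0.82·38.8757 = 31.88.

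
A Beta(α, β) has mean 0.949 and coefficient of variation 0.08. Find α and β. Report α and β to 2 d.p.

α = 7.02, β = 0.38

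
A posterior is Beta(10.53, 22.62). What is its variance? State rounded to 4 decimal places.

0.0063

Var = αβ/[(α+β)²(α+β+1)] = (10.53×22.62)/(33.15²×34.15) = 238.1886/37528.203375 = 0.0063.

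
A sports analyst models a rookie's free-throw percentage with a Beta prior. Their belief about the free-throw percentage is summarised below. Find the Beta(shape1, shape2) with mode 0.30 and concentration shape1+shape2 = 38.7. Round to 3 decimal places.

shape1 = 12.010, shape2 = 26.690

For shape1,shape2>1 the mode is (shape1−1)/(shape1+shape2−2), so shape1 = mode·(κ−2)+1 = 0.30×36.7+1 = 12.010.
And shape2 = (1−mode)·(κ−2)+1 = 0.70×36.7+1 = 26.690.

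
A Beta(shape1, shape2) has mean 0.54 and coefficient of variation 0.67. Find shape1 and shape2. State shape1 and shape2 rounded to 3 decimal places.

Var = (CV·μ)² = (0.67×0.54)² = 0.130899.
shape1+shape2 = μ(1−μ)/Var − 1 = 0.2484/0.130899 − 1 = 0.8976.
Thus shape1 = 0.54·0.8976 = 0.485 and shape2 = 0.46·0.8976 = 0.413.

shape1 = 0.485, shape2 = 0.413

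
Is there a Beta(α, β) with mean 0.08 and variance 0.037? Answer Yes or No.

Yes

A Beta with mean μ has variance μ(1−μ)/(α+β+1) < μ(1−μ).
Here μ(1−μ) = 0.08×0.92 = 0.0736, and 0.037 < 0.0736.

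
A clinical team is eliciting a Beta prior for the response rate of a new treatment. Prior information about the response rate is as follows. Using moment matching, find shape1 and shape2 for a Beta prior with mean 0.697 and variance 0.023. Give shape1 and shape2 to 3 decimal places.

By moment matching, shape1+shape2 = μ(1−μ)/σ² − 1 = (0.697·0.303)/0.023 − 1 = 9.1822 − 1 = 8.1822.
Since shape1/(shape1+shape2) = μ, shape1 = 0.697·8.1822 = 5.703 and shape2 = 0.303·8.1822 = 2.479.

shape1 = 5.703, shape2 = 2.479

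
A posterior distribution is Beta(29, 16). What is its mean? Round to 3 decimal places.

The Beta mean is α/(α+β) = 29/(29+16) = 0.644.

0.644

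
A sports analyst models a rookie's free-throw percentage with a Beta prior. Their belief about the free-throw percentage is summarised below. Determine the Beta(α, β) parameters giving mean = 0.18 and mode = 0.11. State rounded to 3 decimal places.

With s = α+β: μ = α/s and mode = (α−1)/(s−2). Eliminating α = μs,
μs − 1 = m(s−2) ⇒ s(μ−m) = 1−2m ⇒ s = 0.78/0.07 = 11.1429.
So α = μs = 2.006, β = (1−μ)s = 9.137.

α = 2.006, β = 9.137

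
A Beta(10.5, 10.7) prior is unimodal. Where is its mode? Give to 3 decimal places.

0.495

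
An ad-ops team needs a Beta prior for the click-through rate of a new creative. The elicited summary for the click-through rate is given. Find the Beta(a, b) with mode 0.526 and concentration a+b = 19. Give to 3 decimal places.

a = 9.942, b = 9.058

Mode = (a−1)/(κ−2) with κ = a+b, so a−1 = 0.526·17 = 8.942.
a = 9.942; b = κ − a = 9.058.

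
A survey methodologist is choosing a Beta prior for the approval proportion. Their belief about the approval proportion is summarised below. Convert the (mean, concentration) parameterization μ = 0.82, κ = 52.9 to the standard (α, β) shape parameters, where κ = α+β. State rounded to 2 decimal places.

α = 43.38, β = 9.52

Split κ in proportion μ : (1−μ): α = 0.82·52.9 = 43.38, β = 52.9 − 43.38 = 9.52.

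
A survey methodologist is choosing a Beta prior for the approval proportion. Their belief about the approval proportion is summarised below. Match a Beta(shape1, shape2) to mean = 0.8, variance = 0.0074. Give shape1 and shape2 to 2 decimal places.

By moment matching, shape1+shape2 = μ(1−μ)/σ² − 1 = (0.8·0.2)/0.0074 − 1 = 21.6216 − 1 = 20.6216.
Since shape1/(shape1+shape2) = μ, shape1 = 0.8·20.6216 = 16.50 and shape2 = 0.2·20.6216 = 4.12.

shape1 = 16.50, shape2 = 4.12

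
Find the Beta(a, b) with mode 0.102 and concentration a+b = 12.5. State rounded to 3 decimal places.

a = 2.071, b = 10.429

Mode = (a−1)/(κ−2) with κ = a+b, so a−1 = 0.102·10.5 = 1.071.
a = 2.071; b = κ − a = 10.429.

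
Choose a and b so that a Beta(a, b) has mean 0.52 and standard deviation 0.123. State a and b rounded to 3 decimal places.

Variance = 0.123² = 0.015129. The moment-matching identity a+b = μ(1−μ)/Var − 1 gives
a+b = 0.2496/0.015129 − 1 = 15.4981, so a = μ·15.4981 = 8.059 and b = (1−μ)·15.4981 = 7.439.

a = 8.059, b = 7.439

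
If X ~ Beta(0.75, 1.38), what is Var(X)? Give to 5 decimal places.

Var = αβ/[(α+β)²(α+β+1)] = (0.75×1.38)/(2.13²×3.13) = 1.0350/14.200497 = 0.07288.

0.07288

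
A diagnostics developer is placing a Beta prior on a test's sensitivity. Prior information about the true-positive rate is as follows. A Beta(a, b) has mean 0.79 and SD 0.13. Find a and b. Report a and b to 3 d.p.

σ² = 0.13² = 0.0169.
With s = a+b, Var = μ(1−μ)/(s+1), so s+1 = (0.79×0.21)/0.0169 = 9.8166 and s = 8.8166.
a = μs = 6.965, b = (1−μ)s = 1.851.

a = 6.965, b = 1.851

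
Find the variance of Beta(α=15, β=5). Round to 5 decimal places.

α+β = 20 and αβ = 75, so Var = αβ/[(α+β)²(α+β+1)] = 75/8400 = 0.00893.

0.00893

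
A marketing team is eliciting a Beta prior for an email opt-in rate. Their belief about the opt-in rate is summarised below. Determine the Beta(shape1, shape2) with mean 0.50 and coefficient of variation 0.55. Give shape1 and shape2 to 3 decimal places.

shape1 = 1.153, shape2 = 1.153

Var = (CV·μ)² = (0.55×0.50)² = 0.075625.
shape1+shape2 = μ(1−μ)/Var − 1 = 0.2500/0.075625 − 1 = 2.3058.
Thus shape1 = 0.50·2.3058 = 1.153 and shape2 = 0.50·2.3058 = 1.153.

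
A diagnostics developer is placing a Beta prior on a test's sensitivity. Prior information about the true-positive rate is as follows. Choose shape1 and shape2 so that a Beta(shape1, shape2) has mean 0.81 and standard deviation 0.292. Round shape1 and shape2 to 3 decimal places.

σ² = 0.292² = 0.085264.
With s = shape1+shape2, Var = μ(1−μ)/(s+1), so s+1 = (0.81×0.19)/0.085264 = 1.8050 and s = 0.8050.
shape1 = μs = 0.652, shape2 = (1−μ)s = 0.153.

shape1 = 0.652, shape2 = 0.153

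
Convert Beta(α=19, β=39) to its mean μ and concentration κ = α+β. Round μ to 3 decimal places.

κ = α+β = 19+39 = 58; μ = α/κ = 19/58 = 0.328.

μ = 0.328, κ = 58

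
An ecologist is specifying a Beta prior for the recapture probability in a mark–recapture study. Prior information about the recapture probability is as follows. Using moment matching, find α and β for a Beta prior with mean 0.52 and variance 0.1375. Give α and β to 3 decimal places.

Let s = α+β. The Beta variance is μ(1−μ)/(s+1).
So s+1 = μ(1−μ)/σ² = (0.52×0.48)/0.1375 = 0.2496/0.1375 = 1.8153, giving s = 0.8153.
Then α = μs = 0.52×0.8153 = 0.424 and β = (1−μ)s = 0.48×0.8153 = 0.391.

α = 0.424, β = 0.391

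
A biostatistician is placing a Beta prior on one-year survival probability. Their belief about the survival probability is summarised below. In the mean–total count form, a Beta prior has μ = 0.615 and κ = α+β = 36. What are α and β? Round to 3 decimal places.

α = 22.140, β = 13.860

Split κ in proportion μ : (1−μ): α = 0.615·36 = 22.140, β = 36 − 22.140 = 13.860.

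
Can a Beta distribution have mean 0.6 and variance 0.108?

A Beta with mean μ has variance μ(1−μ)/(α+β+1) < μ(1−μ).
Here μ(1−μ) = 0.6×0.4 = 0.24, and 0.108 < 0.24.

Yes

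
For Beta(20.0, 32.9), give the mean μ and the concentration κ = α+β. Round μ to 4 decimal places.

κ = α+β = 20.0+32.9 = 52.9; μ = α/κ = 20.0/52.9 = 0.3781.

μ = 0.3781, κ = 52.9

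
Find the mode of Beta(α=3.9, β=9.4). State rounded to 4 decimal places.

The density x^(α−1)(1−x)^(β−1) is maximised at (α−1)/(α+β−2) = 2.9/11.3 = 0.2566.

0.2566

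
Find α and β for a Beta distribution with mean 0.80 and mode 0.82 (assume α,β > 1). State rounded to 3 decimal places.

α = 25.600, β = 6.400

With s = α+β: μ = α/s and mode = (α−1)/(s−2). Eliminating α = μs,
μs − 1 = m(s−2) ⇒ s(μ−m) = 1−2m ⇒ s = -0.64/-0.02 = 32.0000.
So α = μs = 25.600, β = (1−μ)s = 6.400.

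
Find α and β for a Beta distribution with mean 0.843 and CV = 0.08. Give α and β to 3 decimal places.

α = 23.688, β = 4.412

Var = (CV·μ)² = (0.08×0.843)² = 0.004548.
α+β = μ(1−μ)/Var − 1 = 0.132351/0.004548 − 1 = 28.0999.
Thus α = 0.843·28.0999 = 23.688 and β = 0.157·28.0999 = 4.412.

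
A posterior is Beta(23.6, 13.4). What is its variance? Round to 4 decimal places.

0.0061

Var = αβ/[(α+β)²(α+β+1)] = (23.6×13.4)/(37.0²×38.0) = 316.24/52022.000 = 0.0061.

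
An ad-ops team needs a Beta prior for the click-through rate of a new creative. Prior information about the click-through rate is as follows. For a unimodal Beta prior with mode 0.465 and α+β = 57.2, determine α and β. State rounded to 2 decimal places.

Since the density peak of Beta(α,β) is at (α−1)/(α+β−2),
α = 1 + 0.465(57.2−2) = 26.67 and β = 57.2 − 26.67 = 30.53.

α = 26.67, β = 30.53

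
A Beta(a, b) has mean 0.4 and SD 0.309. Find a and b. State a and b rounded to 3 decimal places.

First σ² = 0.095481. Setting a = μn, b = (1−μ)n with n = a+b,
μ(1−μ)/(n+1) = 0.095481 ⇒ n+1 = 0.24/0.095481 = 2.5136 ⇒ n = 1.5136.
Hence a = 0.4×1.5136 = 0.605, b = 0.6×1.5136 = 0.908.

a = 0.605, b = 0.908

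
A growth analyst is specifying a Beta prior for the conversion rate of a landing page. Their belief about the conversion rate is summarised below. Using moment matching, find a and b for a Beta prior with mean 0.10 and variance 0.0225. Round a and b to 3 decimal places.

Let s = a+b. The Beta variance is μ(1−μ)/(s+1).
So s+1 = μ(1−μ)/σ² = (0.10×0.90)/0.0225 = 0.0900/0.0225 = 4.0000, giving s = 3.0000.
Then a = μs = 0.10×3.0000 = 0.300 and b = (1−μ)s = 0.90×3.0000 = 2.700.

a = 0.300, b = 2.700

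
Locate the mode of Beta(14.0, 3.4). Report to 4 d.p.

0.8442

The density x^(α−1)(1−x)^(β−1) is maximised at (α−1)/(α+β−2) = 13.0/15.4 = 0.8442.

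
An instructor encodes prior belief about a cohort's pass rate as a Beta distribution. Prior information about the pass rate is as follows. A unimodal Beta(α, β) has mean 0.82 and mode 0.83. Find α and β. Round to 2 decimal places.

With s = α+β: μ = α/s and mode = (α−1)/(s−2). Eliminating α = μs,
μs − 1 = m(s−2) ⇒ s(μ−m) = 1−2m ⇒ s = -0.66/-0.01 = 66.0000.
So α = μs = 54.12, β = (1−μ)s = 11.88.

α = 54.12, β = 11.88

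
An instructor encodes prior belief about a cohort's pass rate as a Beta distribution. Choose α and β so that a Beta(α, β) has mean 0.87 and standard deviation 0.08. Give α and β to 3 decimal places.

σ² = 0.08² = 0.0064.
With s = α+β, Var = μ(1−μ)/(s+1), so s+1 = (0.87×0.13)/0.0064 = 17.6719 and s = 16.6719.
α = μs = 14.505, β = (1−μ)s = 2.167.

α = 14.505, β = 2.167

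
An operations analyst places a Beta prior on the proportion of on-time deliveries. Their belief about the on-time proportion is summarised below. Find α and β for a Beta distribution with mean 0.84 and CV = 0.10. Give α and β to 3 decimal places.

α = 15.160, β = 2.888

σ = CV·μ = 0.10×0.84 = 0.08400, so σ² = 0.007056.
s+1 = μ(1−μ)/σ² = 0.1344/0.007056 = 19.0476, so s = α+β = 18.0476.
α = μs = 15.160, β = (1−μ)s = 2.888.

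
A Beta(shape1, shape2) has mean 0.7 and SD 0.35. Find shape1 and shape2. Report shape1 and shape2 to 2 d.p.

shape1 = 0.50, shape2 = 0.21

First σ² = 0.1225. Setting shape1 = μn, shape2 = (1−μ)n with n = shape1+shape2,
μ(1−μ)/(n+1) = 0.1225 ⇒ n+1 = 0.21/0.1225 = 1.7143 ⇒ n = 0.7143.
Hence shape1 = 0.7×0.7143 = 0.50, shape2 = 0.3×0.7143 = 0.21.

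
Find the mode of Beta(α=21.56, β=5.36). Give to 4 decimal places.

0.8250

The density x^(α−1)(1−x)^(β−1) is maximised at (α−1)/(α+β−2) = 20.56/24.92 = 0.8250.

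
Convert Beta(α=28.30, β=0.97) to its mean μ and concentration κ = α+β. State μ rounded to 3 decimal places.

μ = 0.967, κ = 29.27

κ = α+β = 28.30+0.97 = 29.27; μ = α/κ = 28.30/29.27 = 0.967.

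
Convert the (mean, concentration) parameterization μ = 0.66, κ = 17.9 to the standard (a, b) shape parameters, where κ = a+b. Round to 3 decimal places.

a = 11.814, b = 6.086

a = μκ = 0.66×17.9 = 11.814 and b = (1−μ)κ = 0.34×17.9 = 6.086.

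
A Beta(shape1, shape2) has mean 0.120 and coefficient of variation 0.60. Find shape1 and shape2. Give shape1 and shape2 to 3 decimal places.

shape1 = 2.324, shape2 = 17.046

Var = (CV·μ)² = (0.60×0.120)² = 0.005184.
shape1+shape2 = μ(1−μ)/Var − 1 = 0.105600/0.005184 − 1 = 19.3704.
Thus shape1 = 0.120·19.3704 = 2.324 and shape2 = 0.880·19.3704 = 17.046.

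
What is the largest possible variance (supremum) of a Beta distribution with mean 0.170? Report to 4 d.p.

0.1411

For fixed mean μ the Beta variance is μ(1−μ)/(α+β+1), increasing as α+β decreases.
Its least upper bound (not attained) is μ(1−μ) = 0.170·0.830 = 0.1411.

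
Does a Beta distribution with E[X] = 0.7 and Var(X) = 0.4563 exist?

For any Beta, Var(X) < E[X]·(1−E[X]).
Here μ(1−μ) = 0.7×0.3 = 0.21, and 0.4563 ≥ 0.21.

No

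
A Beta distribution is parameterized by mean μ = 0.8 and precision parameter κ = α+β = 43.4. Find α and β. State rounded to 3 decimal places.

Split κ in proportion μ : (1−μ): α = 0.8·43.4 = 34.720, β = 43.4 − 34.720 = 8.680.

α = 34.720, β = 8.680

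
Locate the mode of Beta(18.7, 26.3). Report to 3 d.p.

The density x^(α−1)(1−x)^(β−1) is maximised at (α−1)/(α+β−2) = 17.7/43.0 = 0.412.

0.412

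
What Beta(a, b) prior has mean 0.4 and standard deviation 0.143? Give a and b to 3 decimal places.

a = 4.295, b = 6.442

First σ² = 0.020449. Setting a = μn, b = (1−μ)n with n = a+b,
μ(1−μ)/(n+1) = 0.020449 ⇒ n+1 = 0.24/0.020449 = 11.7365 ⇒ n = 10.7365.
Hence a = 0.4×10.7365 = 4.295, b = 0.6×10.7365 = 6.442.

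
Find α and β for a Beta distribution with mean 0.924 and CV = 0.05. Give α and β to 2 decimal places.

σ = CV·μ = 0.05×0.924 = 0.04620, so σ² = 0.002134.
s+1 = μ(1−μ)/σ² = 0.070224/0.002134 = 32.9004, so s = α+β = 31.9004.
α = μs = 29.48, β = (1−μ)s = 2.42.

α = 29.48, β = 2.42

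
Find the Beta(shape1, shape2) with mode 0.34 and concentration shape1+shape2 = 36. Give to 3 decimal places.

For shape1,shape2>1 the mode is (shape1−1)/(shape1+shape2−2), so shape1 = mode·(κ−2)+1 = 0.34×34+1 = 12.560.
And shape2 = (1−mode)·(κ−2)+1 = 0.66×34+1 = 23.440.

shape1 = 12.560, shape2 = 23.440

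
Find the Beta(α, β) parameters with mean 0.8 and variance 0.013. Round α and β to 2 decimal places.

Let s = α+β. The Beta variance is μ(1−μ)/(s+1).
So s+1 = μ(1−μ)/σ² = (0.8×0.2)/0.013 = 0.16/0.013 = 12.3077, giving s = 11.3077.
Then α = μs = 0.8×11.3077 = 9.05 and β = (1−μ)s = 0.2×11.3077 = 2.26.

α = 9.05, β = 2.26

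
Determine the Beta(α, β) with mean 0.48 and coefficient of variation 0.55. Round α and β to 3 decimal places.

α = 1.239, β = 1.342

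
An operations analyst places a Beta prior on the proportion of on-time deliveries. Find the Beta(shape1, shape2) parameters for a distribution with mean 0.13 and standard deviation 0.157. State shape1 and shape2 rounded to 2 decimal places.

shape1 = 0.47, shape2 = 3.12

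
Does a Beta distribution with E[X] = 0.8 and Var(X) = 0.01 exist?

For any Beta, Var(X) < E[X]·(1−E[X]).
Here μ(1−μ) = 0.8×0.2 = 0.16, and 0.01 < 0.16.

Yes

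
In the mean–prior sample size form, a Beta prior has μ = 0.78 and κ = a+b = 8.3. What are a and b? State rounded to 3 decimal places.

a = μκ = 0.78×8.3 = 6.474 and b = (1−μ)κ = 0.22×8.3 = 1.826.

a = 6.474, b = 1.826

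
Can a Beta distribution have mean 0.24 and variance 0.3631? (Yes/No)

No

A Beta with mean μ has variance μ(1−μ)/(α+β+1) < μ(1−μ).
Here μ(1−μ) = 0.24×0.76 = 0.1824, and 0.3631 ≥ 0.1824.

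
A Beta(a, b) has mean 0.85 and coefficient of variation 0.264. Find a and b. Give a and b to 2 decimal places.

Var = (CV·μ)² = (0.264×0.85)² = 0.050355.
a+b = μ(1−μ)/Var − 1 = 0.1275/0.050355 − 1 = 1.5320.
Thus a = 0.85·1.5320 = 1.30 and b = 0.15·1.5320 = 0.23.

a = 1.30, b = 0.23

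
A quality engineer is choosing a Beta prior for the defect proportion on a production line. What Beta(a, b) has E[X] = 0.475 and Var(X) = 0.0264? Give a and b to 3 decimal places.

By moment matching, a+b = μ(1−μ)/σ² − 1 = (0.475·0.525)/0.0264 − 1 = 9.4460 − 1 = 8.4460.
Since a/(a+b) = μ, a = 0.475·8.4460 = 4.012 and b = 0.525·8.4460 = 4.434.

a = 4.012, b = 4.434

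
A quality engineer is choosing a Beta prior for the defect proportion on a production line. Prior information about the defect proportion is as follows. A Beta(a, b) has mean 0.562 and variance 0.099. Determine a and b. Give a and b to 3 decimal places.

a = 0.835, b = 0.651

By moment matching, a+b = μ(1−μ)/σ² − 1 = (0.562·0.438)/0.099 − 1 = 2.4864 − 1 = 1.4864.
Since a/(a+b) = μ, a = 0.562·1.4864 = 0.835 and b = 0.438·1.4864 = 0.651.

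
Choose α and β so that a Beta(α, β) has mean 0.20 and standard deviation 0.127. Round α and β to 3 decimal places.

Variance = 0.127² = 0.016129. The moment-matching identity α+β = μ(1−μ)/Var − 1 gives
α+β = 0.1600/0.016129 − 1 = 8.9200, so α = μ·8.9200 = 1.784 and β = (1−μ)·8.9200 = 7.136.

α = 1.784, β = 7.136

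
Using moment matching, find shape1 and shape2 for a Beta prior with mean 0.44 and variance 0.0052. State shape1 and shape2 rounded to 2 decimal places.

Write ν = shape1+shape2; then shape1 = μν and Var = μ(1−μ)/(ν+1).
ν = μ(1−μ)/Var − 1 = 0.2464/0.0052 − 1 = 46.3846.
shape1 = 0.44·46.3846 = 20.41, shape2 = 0.56·46.3846 = 25.98.

shape1 = 20.41, shape2 = 25.98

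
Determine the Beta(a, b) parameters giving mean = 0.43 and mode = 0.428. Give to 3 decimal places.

Let s = a+b. Mean gives a = μs = 0.43s; mode gives (a−1)/(s−2) = 0.428.
Substituting: 0.43s − 1 = 0.428(s−2) = 0.428s − 0.856, so 0.002s = 0.144 and s = 72.0000.
Then a = 0.43×72.0000 = 30.960 and b = s−a = 41.040.

a = 30.960, b = 41.040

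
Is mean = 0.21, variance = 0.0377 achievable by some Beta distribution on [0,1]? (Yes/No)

Yes

A Beta with mean μ has variance μ(1−μ)/(α+β+1) < μ(1−μ).
Here μ(1−μ) = 0.21×0.79 = 0.1659, and 0.0377 < 0.1659.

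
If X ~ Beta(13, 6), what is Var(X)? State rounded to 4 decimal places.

α+β = 19 and αβ = 78, so Var = αβ/[(α+β)²(α+β+1)] = 78/7220 = 0.0108.

0.0108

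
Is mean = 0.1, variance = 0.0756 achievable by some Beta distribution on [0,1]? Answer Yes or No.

Yes

For any Beta, Var(X) < E[X]·(1−E[X]).
Here μ(1−μ) = 0.1×0.9 = 0.09, and 0.0756 < 0.09.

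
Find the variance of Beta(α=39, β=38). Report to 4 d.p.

0.0032

μ = 39/77 = 0.506494; Var = μ(1−μ)/(α+β+1) = 0.2499578/78 = 0.0032.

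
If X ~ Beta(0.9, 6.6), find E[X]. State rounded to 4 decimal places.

0.1200

E[X] = α/(α+β) = 0.9/7.5 = 0.1200.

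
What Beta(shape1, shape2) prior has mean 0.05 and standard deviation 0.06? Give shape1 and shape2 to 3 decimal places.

shape1 = 0.610, shape2 = 11.585

σ² = 0.06² = 0.0036.
With s = shape1+shape2, Var = μ(1−μ)/(s+1), so s+1 = (0.05×0.95)/0.0036 = 13.1944 and s = 12.1944.
shape1 = μs = 0.610, shape2 = (1−μ)s = 11.585.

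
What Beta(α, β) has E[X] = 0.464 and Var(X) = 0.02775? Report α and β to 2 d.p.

Let s = α+β. The Beta variance is μ(1−μ)/(s+1).
So s+1 = μ(1−μ)/σ² = (0.464×0.536)/0.02775 = 0.248704/0.02775 = 8.9623, giving s = 7.9623.
Then α = μs = 0.464×7.9623 = 3.69 and β = (1−μ)s = 0.536×7.9623 = 4.27.

α = 3.69, β = 4.27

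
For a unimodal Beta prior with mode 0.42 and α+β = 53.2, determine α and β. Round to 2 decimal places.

α = 22.50, β = 30.70

For α,β>1 the mode is (α−1)/(α+β−2), so α = mode·(κ−2)+1 = 0.42×51.2+1 = 22.50.
And β = (1−mode)·(κ−2)+1 = 0.58×51.2+1 = 30.70.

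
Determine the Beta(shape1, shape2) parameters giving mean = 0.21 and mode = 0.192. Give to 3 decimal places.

Let s = shape1+shape2. Mean gives shape1 = μs = 0.21s; mode gives (shape1−1)/(s−2) = 0.192.
Substituting: 0.21s − 1 = 0.192(s−2) = 0.192s − 0.384, so 0.018s = 0.616 and s = 34.2222.
Then shape1 = 0.21×34.2222 = 7.187 and shape2 = s−shape1 = 27.036.

shape1 = 7.187, shape2 = 27.036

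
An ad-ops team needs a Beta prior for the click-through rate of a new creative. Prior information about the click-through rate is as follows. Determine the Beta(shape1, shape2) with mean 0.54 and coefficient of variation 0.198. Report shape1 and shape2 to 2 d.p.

shape1 = 11.19, shape2 = 9.54

σ = CV·μ = 0.198×0.54 = 0.10692, so σ² = 0.011432.
s+1 = μ(1−μ)/σ² = 0.2484/0.011432 = 21.7287, so s = shape1+shape2 = 20.7287.
shape1 = μs = 11.19, shape2 = (1−μ)s = 9.54.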